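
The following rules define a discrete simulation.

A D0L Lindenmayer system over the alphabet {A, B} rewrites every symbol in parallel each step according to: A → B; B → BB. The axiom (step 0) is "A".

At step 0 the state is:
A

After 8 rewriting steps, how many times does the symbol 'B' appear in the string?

k=0  A
k=1  B
k=2  BB
k=3  BBBB
k=4  BBBBBBBB
k=5  BBBBBBBBBBBBBBBB
k=6  BBBBBBBBBBBBBBBBBBBBBBBBBBBBBBBB
k=7  BBBBBBBBBBBBBBBBBBBBBBBBBBBBBBBBBBBBBBBBBBBBBBBBBBBBBBBBBBBBBBBB
k=8  BBBBBBBBBBBBBBBBBBBBBBBBBBBBBBBBBBBBBBBBBBBBBBBBBBBBBBBBBB…BBBBBBBBBBBBBBBBBBBBBBBBBBBBBBBBBBBBBBBBBBBBBBBBBBBBBBBBBB  (len 128)

128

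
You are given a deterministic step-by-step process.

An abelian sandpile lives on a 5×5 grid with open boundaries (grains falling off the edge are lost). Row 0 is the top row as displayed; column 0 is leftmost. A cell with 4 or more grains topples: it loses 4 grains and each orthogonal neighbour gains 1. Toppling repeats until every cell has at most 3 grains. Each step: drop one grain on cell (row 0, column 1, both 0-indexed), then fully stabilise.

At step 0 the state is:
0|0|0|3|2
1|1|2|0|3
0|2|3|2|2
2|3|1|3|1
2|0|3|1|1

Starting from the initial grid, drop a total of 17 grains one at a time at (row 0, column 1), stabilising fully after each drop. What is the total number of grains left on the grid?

45

k=0  0|0|0|3|2
1|1|2|0|3
0|2|3|2|2
2|3|1|3|1
2|0|3|1|1
k=1  0|1|0|3|2
1|1|2|0|3
0|2|3|2|2
2|3|1|3|1
2|0|3|1|1
k=2  0|2|0|3|2
1|1|2|0|3
0|2|3|2|2
2|3|1|3|1
2|0|3|1|1
k=3  0|3|0|3|2
1|1|2|0|3
0|2|3|2|2
2|3|1|3|1
2|0|3|1|1
k=4  1|0|1|3|2
1|2|2|0|3
0|2|3|2|2
2|3|1|3|1
2|0|3|1|1
k=5  1|1|1|3|2
1|2|2|0|3
0|2|3|2|2
2|3|1|3|1
2|0|3|1|1
k=6  1|2|1|3|2
1|2|2|0|3
0|2|3|2|2
2|3|1|3|1
2|0|3|1|1
k=7  1|3|1|3|2
1|2|2|0|3
0|2|3|2|2
2|3|1|3|1
2|0|3|1|1
k=8  2|0|2|3|2
1|3|2|0|3
0|2|3|2|2
2|3|1|3|1
2|0|3|1|1
k=9  2|1|2|3|2
1|3|2|0|3
0|2|3|2|2
2|3|1|3|1
2|0|3|1|1
k=10  2|2|2|3|2
1|3|2|0|3
0|2|3|2|2
2|3|1|3|1
2|0|3|1|1
k=11  2|3|2|3|2
1|3|2|0|3
0|2|3|2|2
2|3|1|3|1
2|0|3|1|1
k=12  3|1|3|3|2
2|0|3|0|3
0|3|3|2|2
2|3|1|3|1
2|0|3|1|1
k=13  3|2|3|3|2
2|0|3|0|3
0|3|3|2|2
2|3|1|3|1
2|0|3|1|1
k=14  3|3|3|3|2
2|0|3|0|3
0|3|3|2|2
2|3|1|3|1
2|0|3|1|1
k=15  0|2|2|0|3
3|3|1|2|3
1|1|1|3|2
3|0|3|3|1
2|1|3|1|1
k=16  0|3|2|0|3
3|3|1|2|3
1|1|1|3|2
3|0|3|3|1
2|1|3|1|1
k=17  2|1|3|0|3
0|1|2|2|3
2|2|1|3|2
3|0|3|3|1
2|1|3|1|1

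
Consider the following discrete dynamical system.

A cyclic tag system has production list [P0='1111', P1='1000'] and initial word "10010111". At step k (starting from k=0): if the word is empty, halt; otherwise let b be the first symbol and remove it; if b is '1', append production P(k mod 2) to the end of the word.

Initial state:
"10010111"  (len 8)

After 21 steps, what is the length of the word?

step 0: "10010111"  (len 8)
step 1: "00101111111"  (len 11)
step 2: "0101111111"  (len 10)
step 3: "101111111"  (len 9)
step 4: "011111111000"  (len 12)
step 5: "11111111000"  (len 11)
step 6: "11111110001000"  (len 14)
step 7: "11111100010001111"  (len 17)
step 8: "11111000100011111000"  (len 20)
step 9: "11110001000111110001111"  (len 23)
step 10: "11100010001111100011111000"  (len 26)
step 11: "11000100011111000111110001111"  (len 29)
step 12: "10001000111110001111100011111000"  (len 32)
step 13: "00010001111100011111000111110001111"  (len 35)
step 14: "0010001111100011111000111110001111"  (len 34)
step 15: "010001111100011111000111110001111"  (len 33)
step 16: "10001111100011111000111110001111"  (len 32)
step 17: "00011111000111110001111100011111111"  (len 35)
step 18: "0011111000111110001111100011111111"  (len 34)
step 19: "011111000111110001111100011111111"  (len 33)
step 20: "11111000111110001111100011111111"  (len 32)
step 21: "11110001111100011111000111111111111"  (len 35)

35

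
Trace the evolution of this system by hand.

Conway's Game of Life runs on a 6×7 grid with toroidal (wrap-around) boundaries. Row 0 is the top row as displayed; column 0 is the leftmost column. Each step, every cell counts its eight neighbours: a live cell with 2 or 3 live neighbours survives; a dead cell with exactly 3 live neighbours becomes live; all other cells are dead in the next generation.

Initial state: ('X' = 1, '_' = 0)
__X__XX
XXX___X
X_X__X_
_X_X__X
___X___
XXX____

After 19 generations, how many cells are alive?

14

[0] __X__XX
XXX___X
X_X__X_
_X_X__X
___X___
XXX____
[1] ___X_X_
__XX___
___X_X_
XX_XX_X
___X___
XXXX__X
[2] X_____X
__XX___
XX___XX
X__X_XX
_____X_
XX_X__X
[3] ___X__X
__X__X_
_X_X_X_
_X_____
_XX__X_
_X___X_
[4] __X_XXX
__XX_XX
_X__X__
XX__X__
XXX____
XX__XXX
[5] __X____
XXX___X
_X__X_X
___X___
__XXX__
____X__
[6] X_XX___
__XX_XX
_X_X_XX
_____X_
__X_X__
__X_X__
[7] _____XX
_____X_
X__X___
__XX_XX
____XX_
__X_X__
[8] ____XXX
____XX_
__XX_X_
__XX_XX
__X___X
___XX_X
[9] ______X
_______
__X____
_X___XX
X_X___X
X__XX_X
[10] X____XX
_______
_______
_XX__XX
__XXX__
_X_X___
[11] X_____X
______X
_______
_XX_XX_
X___XX_
XX_X_XX
[12] _X_____
X_____X
_____X_
_X_XXXX
_______
_X_____
[13] _X_____
X_____X
_______
____XXX
X_X_XX_
_______
[14] X______
X______
X______
___XX_X
___XX__
_X_____
[15] XX_____
XX____X
X_____X
___XXX_
__XXXX_
_______
[16] _X____X
_______
_X__X__
__X____
__X__X_
_XXXX__
[17] XX_X___
X______
_______
_XXX___
____X__
XX_XXX_
[18] ___X___
XX_____
_XX____
__XX___
X____X_
XX_X_XX
[19] ____X__
XX_____
X__X___
__XX___
X__X_X_
XXX__X_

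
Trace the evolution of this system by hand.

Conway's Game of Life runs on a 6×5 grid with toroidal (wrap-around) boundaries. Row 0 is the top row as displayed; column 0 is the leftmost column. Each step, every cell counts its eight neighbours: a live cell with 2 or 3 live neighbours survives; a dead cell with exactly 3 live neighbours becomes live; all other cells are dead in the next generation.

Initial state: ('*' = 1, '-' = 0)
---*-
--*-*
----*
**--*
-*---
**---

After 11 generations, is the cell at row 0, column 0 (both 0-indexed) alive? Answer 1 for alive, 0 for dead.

step 0: ---*-
--*-*
----*
**--*
-*---
**---
step 1: *****
----*
-*--*
-*--*
--*-*
***--
step 2: -----
-----
---**
-**-*
--*-*
-----
step 3: -----
-----
*-***
-**-*
***--
-----
step 4: -----
---**
*-*-*
-----
*-**-
-*---
step 5: -----
*--**
*---*
*-*--
-**--
-**--
step 6: *****
*--*-
-----
*-***
*--*-
-**--
step 7: -----
*--*-
***--
****-
*----
-----
step 8: -----
*-*-*
-----
---*-
*-*-*
-----
step 9: -----
-----
---**
---**
---**
-----
step 10: -----
-----
---**
*-*--
---**
-----
step 11: -----
-----
---**
*-*--
---**
-----

0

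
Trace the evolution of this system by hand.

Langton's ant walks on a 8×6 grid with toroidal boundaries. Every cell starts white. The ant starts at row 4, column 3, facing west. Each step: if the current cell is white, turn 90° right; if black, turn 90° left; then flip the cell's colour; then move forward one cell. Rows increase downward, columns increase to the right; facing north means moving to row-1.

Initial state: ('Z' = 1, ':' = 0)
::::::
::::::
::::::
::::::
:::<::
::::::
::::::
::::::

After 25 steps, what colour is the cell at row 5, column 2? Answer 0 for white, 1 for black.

1

step 0: ::::::
::::::
::::::
::::::
:::<::
::::::
::::::
::::::
step 1: ::::::
::::::
::::::
:::^::
:::Z::
::::::
::::::
::::::
step 2: ::::::
::::::
::::::
:::Z>:
:::Z::
::::::
::::::
::::::
step 3: ::::::
::::::
::::::
:::ZZ:
:::Zv:
::::::
::::::
::::::
step 4: ::::::
::::::
::::::
:::ZZ:
:::<Z:
::::::
::::::
::::::
step 5: ::::::
::::::
::::::
:::ZZ:
::::Z:
:::v::
::::::
::::::
step 6: ::::::
::::::
::::::
:::ZZ:
::::Z:
::<Z::
::::::
::::::
step 7: ::::::
::::::
::::::
:::ZZ:
::^:Z:
::ZZ::
::::::
::::::
step 8: ::::::
::::::
::::::
:::ZZ:
::Z>Z:
::ZZ::
::::::
::::::
step 9: ::::::
::::::
::::::
:::ZZ:
::ZZZ:
::Zv::
::::::
::::::
step 10: ::::::
::::::
::::::
:::ZZ:
::ZZZ:
::Z:>:
::::::
::::::
step 11: ::::::
::::::
::::::
:::ZZ:
::ZZZ:
::Z:Z:
::::v:
::::::
step 12: ::::::
::::::
::::::
:::ZZ:
::ZZZ:
::Z:Z:
:::<Z:
::::::
step 13: ::::::
::::::
::::::
:::ZZ:
::ZZZ:
::Z^Z:
:::ZZ:
::::::
step 14: ::::::
::::::
::::::
:::ZZ:
::ZZZ:
::ZZ>:
:::ZZ:
::::::
step 15: ::::::
::::::
::::::
:::ZZ:
::ZZ^:
::ZZ::
:::ZZ:
::::::
step 16: ::::::
::::::
::::::
:::ZZ:
::Z<::
::ZZ::
:::ZZ:
::::::
step 17: ::::::
::::::
::::::
:::ZZ:
::Z:::
::Zv::
:::ZZ:
::::::
step 18: ::::::
::::::
::::::
:::ZZ:
::Z:::
::Z:>:
:::ZZ:
::::::
step 19: ::::::
::::::
::::::
:::ZZ:
::Z:::
::Z:Z:
:::Zv:
::::::
step 20: ::::::
::::::
::::::
:::ZZ:
::Z:::
::Z:Z:
:::Z:>
::::::
step 21: ::::::
::::::
::::::
:::ZZ:
::Z:::
::Z:Z:
:::Z:Z
:::::v
step 22: ::::::
::::::
::::::
:::ZZ:
::Z:::
::Z:Z:
:::Z:Z
::::<Z
step 23: ::::::
::::::
::::::
:::ZZ:
::Z:::
::Z:Z:
:::Z^Z
::::ZZ
step 24: ::::::
::::::
::::::
:::ZZ:
::Z:::
::Z:Z:
:::ZZ>
::::ZZ
step 25: ::::::
::::::
::::::
:::ZZ:
::Z:::
::Z:Z^
:::ZZ:
::::ZZ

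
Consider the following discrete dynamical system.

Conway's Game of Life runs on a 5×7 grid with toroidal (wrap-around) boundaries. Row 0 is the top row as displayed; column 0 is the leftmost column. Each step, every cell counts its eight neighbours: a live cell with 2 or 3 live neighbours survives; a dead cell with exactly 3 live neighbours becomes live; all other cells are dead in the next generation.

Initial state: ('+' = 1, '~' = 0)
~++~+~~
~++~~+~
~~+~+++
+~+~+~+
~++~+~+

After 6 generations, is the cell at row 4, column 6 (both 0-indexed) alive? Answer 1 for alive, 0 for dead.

0

[0] ~++~+~~
~++~~+~
~~+~+++
+~+~+~+
~++~+~+
[1] ~~~~+~~
+~~~~~+
~~+~+~~
~~+~+~~
~~~~+~+
[2] +~~~~~+
~~~+~+~
~+~~~+~
~~~~+~~
~~~~+~~
[3] ~~~~+++
+~~~++~
~~~~~+~
~~~~++~
~~~~~+~
[4] ~~~~~~~
~~~~~~~
~~~~~~~
~~~~+++
~~~~~~~
[5] ~~~~~~~
~~~~~~~
~~~~~+~
~~~~~+~
~~~~~+~
[6] ~~~~~~~
~~~~~~~
~~~~~~~
~~~~+++
~~~~~~~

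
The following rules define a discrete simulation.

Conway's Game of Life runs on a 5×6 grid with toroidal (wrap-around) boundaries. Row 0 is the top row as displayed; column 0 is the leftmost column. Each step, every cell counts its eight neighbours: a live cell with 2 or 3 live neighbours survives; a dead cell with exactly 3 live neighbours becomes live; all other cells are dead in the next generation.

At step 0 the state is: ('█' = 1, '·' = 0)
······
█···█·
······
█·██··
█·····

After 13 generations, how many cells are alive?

gen 0: ······
█···█·
······
█·██··
█·····
gen 1: ·····█
······
·█·█·█
·█····
·█····
gen 2: ······
█···█·
█·█···
·█····
█·····
gen 3: ·····█
·█···█
█····█
██····
······
gen 4: █·····
····██
·····█
██···█
█·····
gen 5: █·····
█···██
······
·█···█
······
gen 6: █·····
█····█
····█·
······
█·····
gen 7: ██····
█····█
·····█
······
······
gen 8: ██···█
·█···█
█····█
······
······
gen 9: ·█···█
·█··█·
█····█
······
█·····
gen 10: ·█···█
·█··█·
█····█
█····█
█·····
gen 11: ·█···█
·█··█·
·█··█·
·█····
·█····
gen 12: ·██···
·██·██
███···
███···
·██···
gen 13: ······
·····█
······
···█··
···█··

3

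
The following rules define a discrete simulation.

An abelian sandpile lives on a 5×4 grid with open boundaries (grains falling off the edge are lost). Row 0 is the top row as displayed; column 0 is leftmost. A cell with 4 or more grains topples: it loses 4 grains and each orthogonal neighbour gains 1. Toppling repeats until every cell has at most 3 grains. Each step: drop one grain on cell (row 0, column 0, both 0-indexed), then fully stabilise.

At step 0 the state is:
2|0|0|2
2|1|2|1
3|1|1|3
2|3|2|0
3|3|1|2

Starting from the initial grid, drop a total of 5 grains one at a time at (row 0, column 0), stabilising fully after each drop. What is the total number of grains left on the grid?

37

step 0: 2|0|0|2
2|1|2|1
3|1|1|3
2|3|2|0
3|3|1|2
step 1: 3|0|0|2
2|1|2|1
3|1|1|3
2|3|2|0
3|3|1|2
step 2: 0|1|0|2
3|1|2|1
3|1|1|3
2|3|2|0
3|3|1|2
step 3: 1|1|0|2
3|1|2|1
3|1|1|3
2|3|2|0
3|3|1|2
step 4: 2|1|0|2
3|1|2|1
3|1|1|3
2|3|2|0
3|3|1|2
step 5: 3|1|0|2
3|1|2|1
3|1|1|3
2|3|2|0
3|3|1|2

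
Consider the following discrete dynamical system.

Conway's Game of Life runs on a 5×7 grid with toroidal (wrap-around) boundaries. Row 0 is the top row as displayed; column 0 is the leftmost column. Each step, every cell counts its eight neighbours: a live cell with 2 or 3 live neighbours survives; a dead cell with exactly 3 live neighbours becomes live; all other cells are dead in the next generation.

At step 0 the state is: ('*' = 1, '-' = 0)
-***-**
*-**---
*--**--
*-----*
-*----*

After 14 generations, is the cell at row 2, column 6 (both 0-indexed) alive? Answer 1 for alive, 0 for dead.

t=0: -***-**
*-**---
*--**--
*-----*
-*----*
t=1: ---****
*----*-
*-***--
-*---**
-*-----
t=2: *---***
***----
*-***--
-*-****
--*----
t=3: *-**-**
--*----
-------
**---**
-**----
t=4: *--*--*
-***--*
**----*
***---*
---**--
t=5: **---**
---*-*-
---*-*-
--**-**
---***-
t=6: *-**---
*-*--*-
---*-*-
--*---*
-*-*---
t=7: *--**-*
--*----
-*****-
--***--
**-*---
t=8: *--**-*
*-----*
-*---*-
*----*-
**---**
t=9: ----*--
-*--*--
-*---*-
----**-
-*-----
t=10: -------
----**-
-----*-
----**-
----**-
t=11: -------
----**-
------*
------*
----**-
t=12: -------
-----*-
------*
------*
-----*-
t=13: -------
-------
-----**
-----**
-------
t=14: -------
-------
-----**
-----**
-------

1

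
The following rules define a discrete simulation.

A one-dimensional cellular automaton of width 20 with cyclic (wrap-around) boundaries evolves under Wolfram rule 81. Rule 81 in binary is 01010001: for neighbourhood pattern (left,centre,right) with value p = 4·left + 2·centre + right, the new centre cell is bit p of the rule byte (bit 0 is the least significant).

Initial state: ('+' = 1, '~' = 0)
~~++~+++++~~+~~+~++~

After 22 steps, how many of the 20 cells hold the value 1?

[0] ~~++~+++++~~+~~+~++~
[1] +~~+~~~~~++~~+~~~~++
[2] ++~~++++~~++~~+++~~~
[3] ~++~~~~++~~++~~~+++~
[4] ~~++++~~++~~+++~~~++
[5] +~~~~++~~++~~~+++~~+
[6] ++++~~++~~+++~~~++~~
[7] ~~~++~~++~~~+++~~++~
[8] ++~~++~~+++~~~++~~++
[9] ~++~~++~~~+++~~++~~~
[10] ~~++~~+++~~~++~~++++
[11] +~~++~~~+++~~++~~~~+
[12] ++~~+++~~~++~~++++~~
[13] ~++~~~+++~~++~~~~++~
[14] ~~+++~~~++~~++++~~++
[15] +~~~+++~~++~~~~++~~+
[16] +++~~~++~~++++~~++~~
[17] ~~+++~~++~~~~++~~++~
[18] +~~~++~~++++~~++~~++
[19] +++~~++~~~~++~~++~~~
[20] ~~++~~++++~~++~~+++~
[21] +~~++~~~~++~~++~~~++
[22] ++~~++++~~++~~+++~~~

11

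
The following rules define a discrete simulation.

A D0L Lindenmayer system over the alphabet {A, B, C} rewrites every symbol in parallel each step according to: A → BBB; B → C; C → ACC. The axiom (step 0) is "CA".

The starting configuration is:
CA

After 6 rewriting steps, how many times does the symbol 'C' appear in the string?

t=0: CA
t=1: ACCBBB
t=2: BBBACCACCCCC
t=3: CCCBBBACCACCBBBACCACCACCACCACC
t=4: ACCACCACCCCCBBBACCACCBBBACCACCCCCBBBACCACCBBBACCACCBBBACCACCBBBACCACCBBBACCACC
t=5: BBBACCACCBBBACCACCBBBACCACCACCACCACCCCCBBBACCACCBBBACCACCC…BACCACCBBBACCACCCCCBBBACCACCBBBACCACCCCCBBBACCACCBBBACCACC  (len 192)
t=6: CCCBBBACCACCBBBACCACCCCCBBBACCACCBBBACCACCCCCBBBACCACCBBBA…BACCACCACCACCACCCCCBBBACCACCBBBACCACCCCCBBBACCACCBBBACCACC  (len 474)

253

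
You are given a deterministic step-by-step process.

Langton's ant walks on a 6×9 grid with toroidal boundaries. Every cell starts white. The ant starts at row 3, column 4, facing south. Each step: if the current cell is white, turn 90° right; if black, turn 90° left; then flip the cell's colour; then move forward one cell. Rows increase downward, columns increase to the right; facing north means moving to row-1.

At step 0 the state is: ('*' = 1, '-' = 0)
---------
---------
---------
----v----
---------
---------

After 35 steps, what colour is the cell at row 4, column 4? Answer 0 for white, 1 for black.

1

t=0: ---------
---------
---------
----v----
---------
---------
t=1: ---------
---------
---------
---<*----
---------
---------
t=2: ---------
---------
---^-----
---**----
---------
---------
t=3: ---------
---------
---*>----
---**----
---------
---------
t=4: ---------
---------
---**----
---*v----
---------
---------
t=5: ---------
---------
---**----
---*->---
---------
---------
t=6: ---------
---------
---**----
---*-*---
-----v---
---------
t=7: ---------
---------
---**----
---*-*---
----<*---
---------
t=8: ---------
---------
---**----
---*^*---
----**---
---------
t=9: ---------
---------
---**----
---**>---
----**---
---------
t=10: ---------
---------
---**^---
---**----
----**---
---------
t=11: ---------
---------
---***>--
---**----
----**---
---------
t=12: ---------
---------
---****--
---**-v--
----**---
---------
t=13: ---------
---------
---****--
---**<*--
----**---
---------
t=14: ---------
---------
---**^*--
---****--
----**---
---------
t=15: ---------
---------
---*<-*--
---****--
----**---
---------
t=16: ---------
---------
---*--*--
---*v**--
----**---
---------
t=17: ---------
---------
---*--*--
---*->*--
----**---
---------
t=18: ---------
---------
---*-^*--
---*--*--
----**---
---------
t=19: ---------
---------
---*-*>--
---*--*--
----**---
---------
t=20: ---------
------^--
---*-*---
---*--*--
----**---
---------
t=21: ---------
------*>-
---*-*---
---*--*--
----**---
---------
t=22: ---------
------**-
---*-*-v-
---*--*--
----**---
---------
t=23: ---------
------**-
---*-*<*-
---*--*--
----**---
---------
t=24: ---------
------^*-
---*-***-
---*--*--
----**---
---------
t=25: ---------
-----<-*-
---*-***-
---*--*--
----**---
---------
t=26: -----^---
-----*-*-
---*-***-
---*--*--
----**---
---------
t=27: -----*>--
-----*-*-
---*-***-
---*--*--
----**---
---------
t=28: -----**--
-----*v*-
---*-***-
---*--*--
----**---
---------
t=29: -----**--
-----<**-
---*-***-
---*--*--
----**---
---------
t=30: -----**--
------**-
---*-v**-
---*--*--
----**---
---------
t=31: -----**--
------**-
---*-->*-
---*--*--
----**---
---------
t=32: -----**--
------^*-
---*---*-
---*--*--
----**---
---------
t=33: -----**--
-----<-*-
---*---*-
---*--*--
----**---
---------
t=34: -----^*--
-----*-*-
---*---*-
---*--*--
----**---
---------
t=35: ----<-*--
-----*-*-
---*---*-
---*--*--
----**---
---------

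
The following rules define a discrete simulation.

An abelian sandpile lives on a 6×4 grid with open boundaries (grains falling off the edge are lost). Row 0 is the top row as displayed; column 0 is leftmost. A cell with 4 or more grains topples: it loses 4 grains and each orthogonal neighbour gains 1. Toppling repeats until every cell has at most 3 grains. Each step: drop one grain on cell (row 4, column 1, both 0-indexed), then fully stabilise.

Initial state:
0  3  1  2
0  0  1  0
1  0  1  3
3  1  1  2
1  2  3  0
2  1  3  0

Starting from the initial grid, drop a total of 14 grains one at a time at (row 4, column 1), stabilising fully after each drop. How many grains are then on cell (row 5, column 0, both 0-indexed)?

2

step 0: 0  3  1  2
0  0  1  0
1  0  1  3
3  1  1  2
1  2  3  0
2  1  3  0
step 1: 0  3  1  2
0  0  1  0
1  0  1  3
3  1  1  2
1  3  3  0
2  1  3  0
step 2: 0  3  1  2
0  0  1  0
1  0  1  3
3  2  2  2
2  1  1  1
2  3  0  1
step 3: 0  3  1  2
0  0  1  0
1  0  1  3
3  2  2  2
2  2  1  1
2  3  0  1
step 4: 0  3  1  2
0  0  1  0
1  0  1  3
3  2  2  2
2  3  1  1
2  3  0  1
step 5: 0  3  1  2
0  0  1  0
1  0  1  3
3  3  2  2
3  1  2  1
3  0  1  1
step 6: 0  3  1  2
0  0  1  0
1  0  1  3
3  3  2  2
3  2  2  1
3  0  1  1
step 7: 0  3  1  2
0  0  1  0
1  0  1  3
3  3  2  2
3  3  2  1
3  0  1  1
step 8: 0  3  1  2
0  0  1  0
2  1  1  3
1  1  3  2
2  2  3  1
0  2  1  1
step 9: 0  3  1  2
0  0  1  0
2  1  1  3
1  1  3  2
2  3  3  1
0  2  1  1
step 10: 0  3  1  2
0  0  1  0
2  1  2  3
1  3  0  3
3  1  1  2
0  3  2  1
step 11: 0  3  1  2
0  0  1  0
2  1  2  3
1  3  0  3
3  2  1  2
0  3  2  1
step 12: 0  3  1  2
0  0  1  0
2  1  2  3
1  3  0  3
3  3  1  2
0  3  2  1
step 13: 0  3  1  2
0  0  1  0
2  2  2  3
3  0  1  3
0  3  2  2
2  0  3  1
step 14: 0  3  1  2
0  0  1  0
2  2  2  3
3  1  1  3
1  0  3  2
2  1  3  1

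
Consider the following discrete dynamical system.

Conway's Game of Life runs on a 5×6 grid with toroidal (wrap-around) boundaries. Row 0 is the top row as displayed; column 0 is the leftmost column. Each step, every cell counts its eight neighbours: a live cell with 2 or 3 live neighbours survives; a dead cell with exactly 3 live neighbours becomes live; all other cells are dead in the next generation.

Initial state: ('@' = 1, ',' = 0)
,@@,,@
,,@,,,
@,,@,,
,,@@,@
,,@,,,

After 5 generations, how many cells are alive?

[0] ,@@,,@
,,@,,,
@,,@,,
,,@@,@
,,@,,,
[1] ,@@@,,
@,@@,,
,@,@@,
,@@@@,
@,,,@,
[2] @,,,@@
@,,,,,
@,,,,@
@@,,,,
@,,,@@
[3] ,@,,@,
,@,,@,
,,,,,@
,@,,@,
,,,,@,
[4] ,,,@@@
@,,,@@
@,,,@@
,,,,@@
,,,@@@
[5] ,,,,,,
,,,,,,
,,,@,,
,,,,,,
@,,,,,

2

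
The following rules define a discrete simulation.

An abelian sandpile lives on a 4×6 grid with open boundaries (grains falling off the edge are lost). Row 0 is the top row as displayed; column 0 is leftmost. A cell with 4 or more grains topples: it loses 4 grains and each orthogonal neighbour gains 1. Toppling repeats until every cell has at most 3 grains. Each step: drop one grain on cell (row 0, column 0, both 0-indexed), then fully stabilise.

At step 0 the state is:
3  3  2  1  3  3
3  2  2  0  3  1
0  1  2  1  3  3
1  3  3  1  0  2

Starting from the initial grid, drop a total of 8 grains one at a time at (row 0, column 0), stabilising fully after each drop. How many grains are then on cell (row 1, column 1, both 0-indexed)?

0

0) 3  3  2  1  3  3
3  2  2  0  3  1
0  1  2  1  3  3
1  3  3  1  0  2
1) 2  1  3  1  3  3
1  0  3  0  3  1
1  2  2  1  3  3
1  3  3  1  0  2
2) 3  1  3  1  3  3
1  0  3  0  3  1
1  2  2  1  3  3
1  3  3  1  0  2
3) 0  2  3  1  3  3
2  0  3  0  3  1
1  2  2  1  3  3
1  3  3  1  0  2
4) 1  2  3  1  3  3
2  0  3  0  3  1
1  2  2  1  3  3
1  3  3  1  0  2
5) 2  2  3  1  3  3
2  0  3  0  3  1
1  2  2  1  3  3
1  3  3  1  0  2
6) 3  2  3  1  3  3
2  0  3  0  3  1
1  2  2  1  3  3
1  3  3  1  0  2
7) 0  3  3  1  3  3
3  0  3  0  3  1
1  2  2  1  3  3
1  3  3  1  0  2
8) 1  3  3  1  3  3
3  0  3  0  3  1
1  2  2  1  3  3
1  3  3  1  0  2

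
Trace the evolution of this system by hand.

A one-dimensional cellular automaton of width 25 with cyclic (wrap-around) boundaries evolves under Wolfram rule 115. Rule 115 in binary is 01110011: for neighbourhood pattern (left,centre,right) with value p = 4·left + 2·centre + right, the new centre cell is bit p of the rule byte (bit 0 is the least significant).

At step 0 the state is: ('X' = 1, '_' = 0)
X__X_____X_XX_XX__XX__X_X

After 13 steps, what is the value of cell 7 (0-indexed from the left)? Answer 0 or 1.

step 0: X__X_____X_XX_XX__XX__X_X
step 1: XXX_XXXXX_X_XX_XXX_XXX_X_
step 2: __XX____XX_X_XX__XX__XX_X
step 3: XX_XXXXX_XX_X_XXX_XXX_XX_
step 4: _XX____XX_XX_X__XX__XX_XX
step 5: X_XXXXX_XX_XX_XX_XXX_XX_X
step 6: XX____XX_XX_XX_XX__XX_XX_
step 7: _XXXXX_XX_XX_XX_XXX_XX_XX
step 8: X____XX_XX_XX_XX__XX_XX_X
step 9: XXXXX_XX_XX_XX_XXX_XX_XX_
step 10: ____XX_XX_XX_XX__XX_XX_XX
step 11: XXXX_XX_XX_XX_XXX_XX_XX_X
step 12: ___XX_XX_XX_XX__XX_XX_XX_
step 13: XXX_XX_XX_XX_XXX_XX_XX_XX

1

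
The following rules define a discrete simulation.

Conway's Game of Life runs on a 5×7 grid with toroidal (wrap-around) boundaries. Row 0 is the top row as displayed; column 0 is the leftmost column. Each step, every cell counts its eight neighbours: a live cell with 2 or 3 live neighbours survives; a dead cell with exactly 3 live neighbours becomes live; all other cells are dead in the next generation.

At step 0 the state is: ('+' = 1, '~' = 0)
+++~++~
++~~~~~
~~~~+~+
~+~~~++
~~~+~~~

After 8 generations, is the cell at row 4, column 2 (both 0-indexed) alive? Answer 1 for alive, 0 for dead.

t=0: +++~++~
++~~~~~
~~~~+~+
~+~~~++
~~~+~~~
t=1: +~+++~+
~~+++~~
~+~~~~+
+~~~+++
~~~+~~~
t=2: ~+~~~+~
~~~~+~+
~++~~~+
+~~~+++
~++~~~~
t=3: +++~~+~
~++~~~+
~+~++~~
~~~+~++
~++~+~~
t=4: ~~~~~++
~~~~+++
~+~++~+
++~~~+~
~~~~+~~
t=5: ~~~~~~+
~~~+~~~
~+++~~~
++++~++
+~~~+~~
t=6: ~~~~~~~
~~~+~~~
~~~~~~+
~~~~~++
~~+++~~
t=7: ~~+~+~~
~~~~~~~
~~~~~++
~~~++++
~~~+++~
t=8: ~~~~++~
~~~~~+~
~~~~~~+
~~~+~~~
~~+~~~+

1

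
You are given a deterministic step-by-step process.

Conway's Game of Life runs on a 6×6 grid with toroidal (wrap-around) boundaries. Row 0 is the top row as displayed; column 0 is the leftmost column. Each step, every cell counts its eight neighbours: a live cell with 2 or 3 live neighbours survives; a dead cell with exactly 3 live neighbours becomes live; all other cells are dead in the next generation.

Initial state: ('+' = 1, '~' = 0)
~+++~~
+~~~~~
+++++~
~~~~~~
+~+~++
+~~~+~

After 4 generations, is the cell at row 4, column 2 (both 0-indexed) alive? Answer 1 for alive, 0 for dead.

0

[0] ~+++~~
+~~~~~
+++++~
~~~~~~
+~+~++
+~~~+~
[1] ++++~+
+~~~++
++++~+
~~~~~~
++~++~
+~~~+~
[2] ~~++~~
~~~~~~
~+++~~
~~~~~~
++~++~
~~~~~~
[3] ~~~~~~
~+~~~~
~~+~~~
+~~~+~
~~~~~~
~+~~+~
[4] ~~~~~~
~~~~~~
~+~~~~
~~~~~~
~~~~~+
~~~~~~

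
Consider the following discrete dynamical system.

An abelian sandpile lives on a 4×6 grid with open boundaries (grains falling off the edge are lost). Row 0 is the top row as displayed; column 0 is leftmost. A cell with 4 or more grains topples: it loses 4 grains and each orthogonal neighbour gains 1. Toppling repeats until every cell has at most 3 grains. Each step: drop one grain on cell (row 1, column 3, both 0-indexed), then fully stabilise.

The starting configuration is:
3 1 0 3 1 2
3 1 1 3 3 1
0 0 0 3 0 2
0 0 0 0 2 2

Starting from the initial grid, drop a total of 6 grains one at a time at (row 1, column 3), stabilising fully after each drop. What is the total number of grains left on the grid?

gen 0: 3 1 0 3 1 2
3 1 1 3 3 1
0 0 0 3 0 2
0 0 0 0 2 2
gen 1: 3 1 1 0 3 2
3 1 2 3 0 2
0 0 1 0 2 2
0 0 0 1 2 2
gen 2: 3 1 1 1 3 2
3 1 3 0 1 2
0 0 1 1 2 2
0 0 0 1 2 2
gen 3: 3 1 1 1 3 2
3 1 3 1 1 2
0 0 1 1 2 2
0 0 0 1 2 2
gen 4: 3 1 1 1 3 2
3 1 3 2 1 2
0 0 1 1 2 2
0 0 0 1 2 2
gen 5: 3 1 1 1 3 2
3 1 3 3 1 2
0 0 1 1 2 2
0 0 0 1 2 2
gen 6: 3 1 2 2 3 2
3 2 0 1 2 2
0 0 2 2 2 2
0 0 0 1 2 2

36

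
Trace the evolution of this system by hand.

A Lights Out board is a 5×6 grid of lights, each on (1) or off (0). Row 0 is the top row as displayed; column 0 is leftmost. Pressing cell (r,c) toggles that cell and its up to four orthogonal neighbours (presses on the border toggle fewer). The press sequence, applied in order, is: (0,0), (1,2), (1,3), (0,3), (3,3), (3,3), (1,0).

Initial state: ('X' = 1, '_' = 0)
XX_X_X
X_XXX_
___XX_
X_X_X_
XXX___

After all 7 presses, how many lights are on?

15

k=0  XX_X_X
X_XXX_
___XX_
X_X_X_
XXX___
k=1  ___X_X
__XXX_
___XX_
X_X_X_
XXX___
k=2  __XX_X
_X__X_
__XXX_
X_X_X_
XXX___
k=3  __X__X
_XXX__
__X_X_
X_X_X_
XXX___
k=4  ___XXX
_XX___
__X_X_
X_X_X_
XXX___
k=5  ___XXX
_XX___
__XXX_
X__X__
XXXX__
k=6  ___XXX
_XX___
__X_X_
X_X_X_
XXX___
k=7  X__XXX
X_X___
X_X_X_
X_X_X_
XXX___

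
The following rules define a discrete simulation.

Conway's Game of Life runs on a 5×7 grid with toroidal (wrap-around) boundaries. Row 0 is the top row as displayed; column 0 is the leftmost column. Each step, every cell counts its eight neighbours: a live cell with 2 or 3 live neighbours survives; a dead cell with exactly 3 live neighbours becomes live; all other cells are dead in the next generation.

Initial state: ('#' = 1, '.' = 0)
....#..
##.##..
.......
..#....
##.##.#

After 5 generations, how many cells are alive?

[0] ....#..
##.##..
.......
..#....
##.##.#
[1] ......#
...##..
.###...
####...
######.
[2] ##....#
...##..
#......
......#
....##.
[3] #..#..#
.#....#
.......
.....##
.....#.
[4] #....##
......#
#....##
.....##
#...##.
[5] #...#..
.......
#......
.......
#...#..

5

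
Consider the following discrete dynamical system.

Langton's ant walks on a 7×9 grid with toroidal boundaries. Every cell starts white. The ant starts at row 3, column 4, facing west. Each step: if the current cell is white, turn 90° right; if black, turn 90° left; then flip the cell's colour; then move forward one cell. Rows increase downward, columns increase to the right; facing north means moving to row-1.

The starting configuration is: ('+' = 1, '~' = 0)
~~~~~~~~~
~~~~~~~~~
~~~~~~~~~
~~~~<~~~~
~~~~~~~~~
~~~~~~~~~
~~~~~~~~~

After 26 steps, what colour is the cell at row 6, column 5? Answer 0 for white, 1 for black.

1

0) ~~~~~~~~~
~~~~~~~~~
~~~~~~~~~
~~~~<~~~~
~~~~~~~~~
~~~~~~~~~
~~~~~~~~~
1) ~~~~~~~~~
~~~~~~~~~
~~~~^~~~~
~~~~+~~~~
~~~~~~~~~
~~~~~~~~~
~~~~~~~~~
2) ~~~~~~~~~
~~~~~~~~~
~~~~+>~~~
~~~~+~~~~
~~~~~~~~~
~~~~~~~~~
~~~~~~~~~
3) ~~~~~~~~~
~~~~~~~~~
~~~~++~~~
~~~~+v~~~
~~~~~~~~~
~~~~~~~~~
~~~~~~~~~
4) ~~~~~~~~~
~~~~~~~~~
~~~~++~~~
~~~~<+~~~
~~~~~~~~~
~~~~~~~~~
~~~~~~~~~
5) ~~~~~~~~~
~~~~~~~~~
~~~~++~~~
~~~~~+~~~
~~~~v~~~~
~~~~~~~~~
~~~~~~~~~
6) ~~~~~~~~~
~~~~~~~~~
~~~~++~~~
~~~~~+~~~
~~~<+~~~~
~~~~~~~~~
~~~~~~~~~
7) ~~~~~~~~~
~~~~~~~~~
~~~~++~~~
~~~^~+~~~
~~~++~~~~
~~~~~~~~~
~~~~~~~~~
8) ~~~~~~~~~
~~~~~~~~~
~~~~++~~~
~~~+>+~~~
~~~++~~~~
~~~~~~~~~
~~~~~~~~~
9) ~~~~~~~~~
~~~~~~~~~
~~~~++~~~
~~~+++~~~
~~~+v~~~~
~~~~~~~~~
~~~~~~~~~
10) ~~~~~~~~~
~~~~~~~~~
~~~~++~~~
~~~+++~~~
~~~+~>~~~
~~~~~~~~~
~~~~~~~~~
11) ~~~~~~~~~
~~~~~~~~~
~~~~++~~~
~~~+++~~~
~~~+~+~~~
~~~~~v~~~
~~~~~~~~~
12) ~~~~~~~~~
~~~~~~~~~
~~~~++~~~
~~~+++~~~
~~~+~+~~~
~~~~<+~~~
~~~~~~~~~
13) ~~~~~~~~~
~~~~~~~~~
~~~~++~~~
~~~+++~~~
~~~+^+~~~
~~~~++~~~
~~~~~~~~~
14) ~~~~~~~~~
~~~~~~~~~
~~~~++~~~
~~~+++~~~
~~~++>~~~
~~~~++~~~
~~~~~~~~~
15) ~~~~~~~~~
~~~~~~~~~
~~~~++~~~
~~~++^~~~
~~~++~~~~
~~~~++~~~
~~~~~~~~~
16) ~~~~~~~~~
~~~~~~~~~
~~~~++~~~
~~~+<~~~~
~~~++~~~~
~~~~++~~~
~~~~~~~~~
17) ~~~~~~~~~
~~~~~~~~~
~~~~++~~~
~~~+~~~~~
~~~+v~~~~
~~~~++~~~
~~~~~~~~~
18) ~~~~~~~~~
~~~~~~~~~
~~~~++~~~
~~~+~~~~~
~~~+~>~~~
~~~~++~~~
~~~~~~~~~
19) ~~~~~~~~~
~~~~~~~~~
~~~~++~~~
~~~+~~~~~
~~~+~+~~~
~~~~+v~~~
~~~~~~~~~
20) ~~~~~~~~~
~~~~~~~~~
~~~~++~~~
~~~+~~~~~
~~~+~+~~~
~~~~+~>~~
~~~~~~~~~
21) ~~~~~~~~~
~~~~~~~~~
~~~~++~~~
~~~+~~~~~
~~~+~+~~~
~~~~+~+~~
~~~~~~v~~
22) ~~~~~~~~~
~~~~~~~~~
~~~~++~~~
~~~+~~~~~
~~~+~+~~~
~~~~+~+~~
~~~~~<+~~
23) ~~~~~~~~~
~~~~~~~~~
~~~~++~~~
~~~+~~~~~
~~~+~+~~~
~~~~+^+~~
~~~~~++~~
24) ~~~~~~~~~
~~~~~~~~~
~~~~++~~~
~~~+~~~~~
~~~+~+~~~
~~~~++>~~
~~~~~++~~
25) ~~~~~~~~~
~~~~~~~~~
~~~~++~~~
~~~+~~~~~
~~~+~+^~~
~~~~++~~~
~~~~~++~~
26) ~~~~~~~~~
~~~~~~~~~
~~~~++~~~
~~~+~~~~~
~~~+~++>~
~~~~++~~~
~~~~~++~~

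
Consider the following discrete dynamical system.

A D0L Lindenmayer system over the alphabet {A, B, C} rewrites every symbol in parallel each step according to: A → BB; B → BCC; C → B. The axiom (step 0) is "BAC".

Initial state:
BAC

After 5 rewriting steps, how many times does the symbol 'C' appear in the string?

[0] BAC
[1] BCCBBB
[2] BCCBBBCCBCCBCC
[3] BCCBBBCCBCCBCCBBBCCBBBCCBB
[4] BCCBBBCCBCCBCCBBBCCBBBCCBBBCCBCCBCCBBBCCBCCBCCBBBCCBCC
[5] BCCBBBCCBCCBCCBBBCCBBBCCBBBCCBCCBCCBBBCCBCCBCCBBBCCBCCBCCBBBCCBBBCCBBBCCBCCBCCBBBCCBBBCCBBBCCBCCBCCBBBCCBB

52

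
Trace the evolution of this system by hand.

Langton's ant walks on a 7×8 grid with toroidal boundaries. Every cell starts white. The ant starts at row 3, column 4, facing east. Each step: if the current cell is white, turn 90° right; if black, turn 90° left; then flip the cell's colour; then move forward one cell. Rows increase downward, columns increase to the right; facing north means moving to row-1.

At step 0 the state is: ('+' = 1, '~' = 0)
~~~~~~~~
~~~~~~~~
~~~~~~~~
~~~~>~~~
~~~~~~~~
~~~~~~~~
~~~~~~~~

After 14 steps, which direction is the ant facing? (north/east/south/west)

west

gen 0: ~~~~~~~~
~~~~~~~~
~~~~~~~~
~~~~>~~~
~~~~~~~~
~~~~~~~~
~~~~~~~~
gen 1: ~~~~~~~~
~~~~~~~~
~~~~~~~~
~~~~+~~~
~~~~v~~~
~~~~~~~~
~~~~~~~~
gen 2: ~~~~~~~~
~~~~~~~~
~~~~~~~~
~~~~+~~~
~~~<+~~~
~~~~~~~~
~~~~~~~~
gen 3: ~~~~~~~~
~~~~~~~~
~~~~~~~~
~~~^+~~~
~~~++~~~
~~~~~~~~
~~~~~~~~
gen 4: ~~~~~~~~
~~~~~~~~
~~~~~~~~
~~~+>~~~
~~~++~~~
~~~~~~~~
~~~~~~~~
gen 5: ~~~~~~~~
~~~~~~~~
~~~~^~~~
~~~+~~~~
~~~++~~~
~~~~~~~~
~~~~~~~~
gen 6: ~~~~~~~~
~~~~~~~~
~~~~+>~~
~~~+~~~~
~~~++~~~
~~~~~~~~
~~~~~~~~
gen 7: ~~~~~~~~
~~~~~~~~
~~~~++~~
~~~+~v~~
~~~++~~~
~~~~~~~~
~~~~~~~~
gen 8: ~~~~~~~~
~~~~~~~~
~~~~++~~
~~~+<+~~
~~~++~~~
~~~~~~~~
~~~~~~~~
gen 9: ~~~~~~~~
~~~~~~~~
~~~~^+~~
~~~+++~~
~~~++~~~
~~~~~~~~
~~~~~~~~
gen 10: ~~~~~~~~
~~~~~~~~
~~~<~+~~
~~~+++~~
~~~++~~~
~~~~~~~~
~~~~~~~~
gen 11: ~~~~~~~~
~~~^~~~~
~~~+~+~~
~~~+++~~
~~~++~~~
~~~~~~~~
~~~~~~~~
gen 12: ~~~~~~~~
~~~+>~~~
~~~+~+~~
~~~+++~~
~~~++~~~
~~~~~~~~
~~~~~~~~
gen 13: ~~~~~~~~
~~~++~~~
~~~+v+~~
~~~+++~~
~~~++~~~
~~~~~~~~
~~~~~~~~
gen 14: ~~~~~~~~
~~~++~~~
~~~<++~~
~~~+++~~
~~~++~~~
~~~~~~~~
~~~~~~~~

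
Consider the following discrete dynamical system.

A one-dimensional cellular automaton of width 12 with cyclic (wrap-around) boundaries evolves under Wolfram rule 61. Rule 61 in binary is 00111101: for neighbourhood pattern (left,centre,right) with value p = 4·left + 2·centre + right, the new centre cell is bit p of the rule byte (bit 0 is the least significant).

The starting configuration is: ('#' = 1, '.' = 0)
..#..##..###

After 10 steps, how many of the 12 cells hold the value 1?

gen 0: ..#..##..###
gen 1: #.##.#.#.#..
gen 2: ###.#######.
gen 3: #..##......#
gen 4: .#.#.#####.#
gen 5: ######....##
gen 6: ......###.#.
gen 7: #####.#..###
gen 8: .....###.#..
gen 9: ####.#..####
gen 10: ....###.#...

4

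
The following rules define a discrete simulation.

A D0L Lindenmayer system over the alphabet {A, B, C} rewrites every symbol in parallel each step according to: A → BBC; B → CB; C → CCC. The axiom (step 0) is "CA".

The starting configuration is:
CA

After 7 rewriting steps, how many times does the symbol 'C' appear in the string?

3644

t=0: CA
t=1: CCCBBC
t=2: CCCCCCCCCCBCBCCC
t=3: CCCCCCCCCCCCCCCCCCCCCCCCCCCCCCCBCCCCBCCCCCCCCC
t=4: CCCCCCCCCCCCCCCCCCCCCCCCCCCCCCCCCCCCCCCCCCCCCCCCCCCCCCCCCC…CCCCCCCCCCCCCCCCBCCCCCCCCCCCCCBCCCCCCCCCCCCCCCCCCCCCCCCCCC  (len 136)
t=5: CCCCCCCCCCCCCCCCCCCCCCCCCCCCCCCCCCCCCCCCCCCCCCCCCCCCCCCCCC…CCCCCCCCCCCCCCCCCCCCCCCCCCCCCCCCCCCCCCCCCCCCCCCCCCCCCCCCCC  (len 406)
t=6: CCCCCCCCCCCCCCCCCCCCCCCCCCCCCCCCCCCCCCCCCCCCCCCCCCCCCCCCCC…CCCCCCCCCCCCCCCCCCCCCCCCCCCCCCCCCCCCCCCCCCCCCCCCCCCCCCCCCC  (len 1216)
t=7: CCCCCCCCCCCCCCCCCCCCCCCCCCCCCCCCCCCCCCCCCCCCCCCCCCCCCCCCCC…CCCCCCCCCCCCCCCCCCCCCCCCCCCCCCCCCCCCCCCCCCCCCCCCCCCCCCCCCC  (len 3646)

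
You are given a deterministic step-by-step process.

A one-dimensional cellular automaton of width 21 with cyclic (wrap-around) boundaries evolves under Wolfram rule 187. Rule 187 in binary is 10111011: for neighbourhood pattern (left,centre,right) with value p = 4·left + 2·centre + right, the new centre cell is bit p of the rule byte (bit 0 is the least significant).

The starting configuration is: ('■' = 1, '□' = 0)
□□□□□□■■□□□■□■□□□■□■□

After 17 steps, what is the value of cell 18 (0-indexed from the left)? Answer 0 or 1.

gen 0: □□□□□□■■□□□■□■□□□■□■□
gen 1: ■■■■■■■□■■■□■□■■■□■□■
gen 2: ■■■■■■□■■■□■□■■■□■□■■
gen 3: ■■■■■□■■■□■□■■■□■□■■■
gen 4: ■■■■□■■■□■□■■■□■□■■■■
gen 5: ■■■□■■■□■□■■■□■□■■■■■
gen 6: ■■□■■■□■□■■■□■□■■■■■■
gen 7: ■□■■■□■□■■■□■□■■■■■■■
gen 8: □■■■□■□■■■□■□■■■■■■■■
gen 9: ■■■□■□■■■□■□■■■■■■■■□
gen 10: ■■□■□■■■□■□■■■■■■■■□■
gen 11: ■□■□■■■□■□■■■■■■■■□■■
gen 12: □■□■■■□■□■■■■■■■■□■■■
gen 13: ■□■■■□■□■■■■■■■■□■■■□
gen 14: □■■■□■□■■■■■■■■□■■■□■
gen 15: ■■■□■□■■■■■■■■□■■■□■□
gen 16: ■■□■□■■■■■■■■□■■■□■□■
gen 17: ■□■□■■■■■■■■□■■■□■□■■

0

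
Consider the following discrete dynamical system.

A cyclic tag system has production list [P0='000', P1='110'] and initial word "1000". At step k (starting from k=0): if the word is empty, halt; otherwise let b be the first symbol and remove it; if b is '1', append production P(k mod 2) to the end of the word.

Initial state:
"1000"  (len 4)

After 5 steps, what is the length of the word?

0) "1000"  (len 4)
1) "000000"  (len 6)
2) "00000"  (len 5)
3) "0000"  (len 4)
4) "000"  (len 3)
5) "00"  (len 2)

2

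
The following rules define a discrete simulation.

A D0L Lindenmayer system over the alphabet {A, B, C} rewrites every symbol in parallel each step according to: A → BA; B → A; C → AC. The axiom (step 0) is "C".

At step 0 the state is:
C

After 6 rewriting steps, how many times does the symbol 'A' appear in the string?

[0] C
[1] AC
[2] BAAC
[3] ABABAAC
[4] BAABAABABAAC
[5] ABABAABABAABAABABAAC
[6] BAABAABABAABAABABAABABAABAABABAAC

20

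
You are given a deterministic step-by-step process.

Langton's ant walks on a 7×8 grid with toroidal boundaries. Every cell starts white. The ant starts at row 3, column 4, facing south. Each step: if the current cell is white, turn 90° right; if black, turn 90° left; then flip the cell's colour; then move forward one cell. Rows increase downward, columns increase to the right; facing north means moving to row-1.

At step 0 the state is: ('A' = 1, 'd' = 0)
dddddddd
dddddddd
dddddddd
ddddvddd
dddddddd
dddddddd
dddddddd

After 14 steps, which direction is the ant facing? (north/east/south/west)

t=0: dddddddd
dddddddd
dddddddd
ddddvddd
dddddddd
dddddddd
dddddddd
t=1: dddddddd
dddddddd
dddddddd
ddd<Addd
dddddddd
dddddddd
dddddddd
t=2: dddddddd
dddddddd
ddd^dddd
dddAAddd
dddddddd
dddddddd
dddddddd
t=3: dddddddd
dddddddd
dddA>ddd
dddAAddd
dddddddd
dddddddd
dddddddd
t=4: dddddddd
dddddddd
dddAAddd
dddAvddd
dddddddd
dddddddd
dddddddd
t=5: dddddddd
dddddddd
dddAAddd
dddAd>dd
dddddddd
dddddddd
dddddddd
t=6: dddddddd
dddddddd
dddAAddd
dddAdAdd
dddddvdd
dddddddd
dddddddd
t=7: dddddddd
dddddddd
dddAAddd
dddAdAdd
dddd<Add
dddddddd
dddddddd
t=8: dddddddd
dddddddd
dddAAddd
dddA^Add
ddddAAdd
dddddddd
dddddddd
t=9: dddddddd
dddddddd
dddAAddd
dddAA>dd
ddddAAdd
dddddddd
dddddddd
t=10: dddddddd
dddddddd
dddAA^dd
dddAAddd
ddddAAdd
dddddddd
dddddddd
t=11: dddddddd
dddddddd
dddAAA>d
dddAAddd
ddddAAdd
dddddddd
dddddddd
t=12: dddddddd
dddddddd
dddAAAAd
dddAAdvd
ddddAAdd
dddddddd
dddddddd
t=13: dddddddd
dddddddd
dddAAAAd
dddAA<Ad
ddddAAdd
dddddddd
dddddddd
t=14: dddddddd
dddddddd
dddAA^Ad
dddAAAAd
ddddAAdd
dddddddd
dddddddd

north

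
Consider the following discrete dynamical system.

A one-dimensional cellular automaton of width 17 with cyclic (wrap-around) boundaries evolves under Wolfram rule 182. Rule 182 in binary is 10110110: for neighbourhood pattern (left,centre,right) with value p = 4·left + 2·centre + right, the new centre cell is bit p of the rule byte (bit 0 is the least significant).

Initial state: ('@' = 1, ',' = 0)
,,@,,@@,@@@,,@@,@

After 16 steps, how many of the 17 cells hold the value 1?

t=0: ,,@,,@@,@@@,,@@,@
t=1: @@@@@,,@,@,@@,,@@
t=2: @@@@,@@@@@@,,@@,@
t=3: @@@,@,@@@@,@@,,@,
t=4: ,@,@@@,@@,@,,@@@@
t=5: @@@,@,@,,@@@@,@@,
t=6: ,@,@@@@@@,@@,@,,@
t=7: @@@,@@@@,@,,@@@@@
t=8: @@,@,@@,@@@@,@@@@
t=9: @,@@@,,@,@@,@,@@@
t=10: ,@,@,@@@@,,@@@,@@
t=11: @@@@@,@@,@@,@,@,,
t=12: ,@@@,@,,@,,@@@@@@
t=13: @,@,@@@@@@@,@@@@,
t=14: @@@@,@@@@@,@,@@,@
t=15: @@@,@,@@@,@@@,,@,
t=16: ,@,@@@,@,@,@,@@@@

11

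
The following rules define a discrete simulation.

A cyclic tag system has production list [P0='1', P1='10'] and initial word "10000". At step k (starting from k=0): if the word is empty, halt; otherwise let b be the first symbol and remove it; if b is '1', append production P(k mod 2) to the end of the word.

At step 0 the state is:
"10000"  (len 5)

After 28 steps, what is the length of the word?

t=0: "10000"  (len 5)
t=1: "00001"  (len 5)
t=2: "0001"  (len 4)
t=3: "001"  (len 3)
t=4: "01"  (len 2)
t=5: "1"  (len 1)
t=6: "10"  (len 2)
t=7: "01"  (len 2)
t=8: "1"  (len 1)
t=9: "1"  (len 1)
t=10: "10"  (len 2)
t=11: "01"  (len 2)
t=12: "1"  (len 1)
t=13: "1"  (len 1)
t=14: "10"  (len 2)
t=15: "01"  (len 2)
t=16: "1"  (len 1)
t=17: "1"  (len 1)
t=18: "10"  (len 2)
t=19: "01"  (len 2)
t=20: "1"  (len 1)
t=21: "1"  (len 1)
t=22: "10"  (len 2)
t=23: "01"  (len 2)
t=24: "1"  (len 1)
t=25: "1"  (len 1)
t=26: "10"  (len 2)
t=27: "01"  (len 2)
t=28: "1"  (len 1)

1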